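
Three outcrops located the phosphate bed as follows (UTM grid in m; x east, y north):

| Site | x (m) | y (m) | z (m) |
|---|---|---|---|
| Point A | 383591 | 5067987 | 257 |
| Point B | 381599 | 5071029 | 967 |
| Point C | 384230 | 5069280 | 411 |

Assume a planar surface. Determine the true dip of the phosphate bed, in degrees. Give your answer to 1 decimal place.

11.1°

Let the plane be z = a·x + b·y + c.
Point B−Point A: −1992a + 3042b = 710;  Point C−Point A: 639a + 1293b = 154.
Solving gives a = −0.09947, b = 0.16826.
Gradient magnitude |∇z| = √(a² + b²) = √(0.00989 + 0.02831) = 0.19547.
True dip = arctan(0.19547) = 11.1°, dipping toward SSE (azimuth ≈ 149°).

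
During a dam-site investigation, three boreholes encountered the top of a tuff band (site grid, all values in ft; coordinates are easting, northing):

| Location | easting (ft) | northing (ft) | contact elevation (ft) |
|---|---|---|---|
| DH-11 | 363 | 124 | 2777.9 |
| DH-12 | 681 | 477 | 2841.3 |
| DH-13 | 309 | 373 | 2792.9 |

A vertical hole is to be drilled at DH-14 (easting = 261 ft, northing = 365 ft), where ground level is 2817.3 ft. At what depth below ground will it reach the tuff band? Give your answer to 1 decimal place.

Two edge vectors: DH-11→DH-12 = (318, 353, 63.4), DH-11→DH-13 = (-54, 249, 15).
Normal n = (DH-11→DH-12) × (DH-11→DH-13) = (-10491.6, -8193.6, 98244).
So ∂z/∂easting = −n_x/n_z = 0.10679 and ∂z/∂northing = −n_y/n_z = 0.08340.
Intercept c from DH-11: 2777.9 − 38.77 − 10.34 = 2728.79.
At (261, 365): z_contact = 27.87 + 30.44 + 2728.79 = 2787.11 ft.
Depth below ground = 2817.3 − 2787.11 = 30.2 ft.

30.2 ft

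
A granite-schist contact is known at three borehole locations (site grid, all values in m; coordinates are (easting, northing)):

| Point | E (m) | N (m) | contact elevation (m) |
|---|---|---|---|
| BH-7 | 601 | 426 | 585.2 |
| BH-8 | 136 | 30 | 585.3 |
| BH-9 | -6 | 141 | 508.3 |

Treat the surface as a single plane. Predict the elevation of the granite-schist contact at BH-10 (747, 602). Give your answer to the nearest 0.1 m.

568.0 m

Two edge vectors: BH-7→BH-8 = (-465, -396, 0.1), BH-7→BH-9 = (-607, -285, -76.9).
Normal n = (BH-7→BH-8) × (BH-7→BH-9) = (30480.9, -35819.2, -107847).
So ∂z/∂E = −n_x/n_z = 0.28263 and ∂z/∂N = −n_y/n_z = −0.33213.
Intercept c from BH-7: 585.2 − 169.86 + 141.49 = 556.83.
At (747, 602): z = 211.1 − 199.9 + 556.83 = 568.0 m.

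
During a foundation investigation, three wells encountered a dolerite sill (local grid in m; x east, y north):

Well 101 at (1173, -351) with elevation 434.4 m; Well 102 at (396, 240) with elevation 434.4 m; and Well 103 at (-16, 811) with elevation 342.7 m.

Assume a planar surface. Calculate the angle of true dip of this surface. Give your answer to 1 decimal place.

Let the plane be z = a·x + b·y + c.
Well 102−Well 101: −777a + 591b = 0;  Well 103−Well 101: −1189a + 1162b = −91.7.
Solving gives a = −0.27074, b = −0.35594.
Gradient magnitude |∇z| = √(a² + b²) = √(0.07330 + 0.12670) = 0.44721.
True dip = arctan(0.44721) = 24.1°, dipping toward NE (azimuth ≈ 037°).

24.1°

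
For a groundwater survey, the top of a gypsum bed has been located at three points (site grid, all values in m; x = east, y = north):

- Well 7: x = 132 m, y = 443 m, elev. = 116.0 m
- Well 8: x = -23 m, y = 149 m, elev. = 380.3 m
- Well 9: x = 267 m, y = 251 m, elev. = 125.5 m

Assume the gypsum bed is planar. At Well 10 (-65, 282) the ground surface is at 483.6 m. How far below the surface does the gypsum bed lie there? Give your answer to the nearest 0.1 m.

145.5 m

Let the plane be z = a·x + b·y + c.
Well 8−Well 7: −155a − 294b = 264.3;  Well 9−Well 7: 135a − 192b = 9.5.
Solving gives a = −0.69046, b = −0.53496.
Then c = 116 − a·132 − b·443 = 444.13.
At (-65, 282): z_contact = 44.88 − 150.86 + 444.13 = 338.15 m.
Depth below ground = 483.6 − 338.15 = 145.5 m.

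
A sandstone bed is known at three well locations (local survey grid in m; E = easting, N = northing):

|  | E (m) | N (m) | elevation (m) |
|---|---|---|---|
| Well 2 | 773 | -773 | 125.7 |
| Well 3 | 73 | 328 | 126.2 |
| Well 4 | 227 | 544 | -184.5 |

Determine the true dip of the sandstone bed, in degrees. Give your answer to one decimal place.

51.6°

Two edge vectors: Well 2→Well 3 = (-700, 1101, 0.5), Well 2→Well 4 = (-546, 1317, -310.2).
Normal n = (Well 2→Well 3) × (Well 2→Well 4) = (-342188.7, -217413, -320754).
So ∂z/∂E = −n_x/n_z = −1.06683 and ∂z/∂N = −n_y/n_z = −0.67782.
Gradient magnitude |∇z| = √(a² + b²) = √(1.13812 + 0.45944) = 1.26394.
True dip = arctan(1.26394) = 51.6°, dipping toward ENE (azimuth ≈ 058°).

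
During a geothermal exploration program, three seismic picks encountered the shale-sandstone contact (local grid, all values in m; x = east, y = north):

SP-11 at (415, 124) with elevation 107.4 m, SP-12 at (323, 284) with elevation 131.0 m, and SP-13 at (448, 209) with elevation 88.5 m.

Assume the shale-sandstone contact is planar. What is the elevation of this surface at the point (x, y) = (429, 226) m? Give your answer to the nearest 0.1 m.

Let the plane be z = a·x + b·y + c.
SP-12−SP-11: −92a + 160b = 23.6;  SP-13−SP-11: 33a + 85b = −18.9.
Solving gives a = −0.38397, b = −0.07328.
Then c = 107.4 − a·415 − b·124 = 275.83.
At (429, 226): z = −164.7 − 16.6 + 275.83 = 94.5 m.

94.5 m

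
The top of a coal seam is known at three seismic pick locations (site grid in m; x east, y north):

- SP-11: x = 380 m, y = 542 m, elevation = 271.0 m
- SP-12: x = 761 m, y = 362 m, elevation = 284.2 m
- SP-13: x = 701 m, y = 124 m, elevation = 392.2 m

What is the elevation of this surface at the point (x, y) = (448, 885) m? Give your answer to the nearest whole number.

Let the plane be z = a·x + b·y + c.
SP-12−SP-11: 381a − 180b = 13.2;  SP-13−SP-11: 321a − 418b = 121.2.
Solving gives a = −0.16061, b = −0.41329.
Then c = 271 − a·380 − b·542 = 556.04.
At (448, 885): z = −72.0 − 365.8 + 556.04 = 118.3 m.

118 m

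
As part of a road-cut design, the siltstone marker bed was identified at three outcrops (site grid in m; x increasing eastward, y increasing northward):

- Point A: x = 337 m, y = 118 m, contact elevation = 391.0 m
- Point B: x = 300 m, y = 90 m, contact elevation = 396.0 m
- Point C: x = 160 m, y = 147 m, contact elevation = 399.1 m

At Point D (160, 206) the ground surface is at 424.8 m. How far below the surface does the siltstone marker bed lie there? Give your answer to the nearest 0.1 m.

Let the plane be z = a·x + b·y + c.
Point B−Point A: −37a − 28b = 5;  Point C−Point A: −177a + 29b = 8.1.
Solving gives a = −0.06167, b = −0.09708.
Then c = 391 − a·337 − b·118 = 423.24.
At (160, 206): z_contact = −9.87 − 20.00 + 423.24 = 393.37 m.
Depth below ground = 424.8 − 393.37 = 31.4 m.

31.4 m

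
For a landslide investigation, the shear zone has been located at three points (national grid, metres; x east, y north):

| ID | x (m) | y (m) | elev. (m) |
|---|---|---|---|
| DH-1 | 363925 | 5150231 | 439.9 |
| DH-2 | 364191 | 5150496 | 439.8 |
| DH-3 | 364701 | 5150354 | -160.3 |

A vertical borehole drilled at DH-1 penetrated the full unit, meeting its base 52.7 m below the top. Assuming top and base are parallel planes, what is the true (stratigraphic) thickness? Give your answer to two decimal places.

Let the plane be z = a·x + b·y + c.
DH-2−DH-1: 266a + 265b = −0.1;  DH-3−DH-1: 776a + 123b = −600.2.
Solving gives a = −0.91973, b = 0.92282.
|∇z| = √(a²+b²) = 1.30288, so dip δ = arctan(1.30288) = 52.49°.
True thickness = vertical thickness × cos δ = 52.7 × cos 52.49° = 32.09 m.

32.09 m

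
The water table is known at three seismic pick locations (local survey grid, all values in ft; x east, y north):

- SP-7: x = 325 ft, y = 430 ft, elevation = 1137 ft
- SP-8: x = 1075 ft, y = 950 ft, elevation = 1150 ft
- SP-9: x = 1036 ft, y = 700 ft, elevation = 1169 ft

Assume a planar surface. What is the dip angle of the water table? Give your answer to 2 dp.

6.74°

Two edge vectors: SP-7→SP-8 = (750, 520, 13), SP-7→SP-9 = (711, 270, 32).
Normal n = (SP-7→SP-8) × (SP-7→SP-9) = (13130, -14757, -167220).
So ∂z/∂x = −n_x/n_z = 0.07852 and ∂z/∂y = −n_y/n_z = −0.08825.
Gradient magnitude |∇z| = √(a² + b²) = √(0.00617 + 0.00779) = 0.11812.
True dip = arctan(0.11812) = 6.74°, dipping toward NW (azimuth ≈ 318°).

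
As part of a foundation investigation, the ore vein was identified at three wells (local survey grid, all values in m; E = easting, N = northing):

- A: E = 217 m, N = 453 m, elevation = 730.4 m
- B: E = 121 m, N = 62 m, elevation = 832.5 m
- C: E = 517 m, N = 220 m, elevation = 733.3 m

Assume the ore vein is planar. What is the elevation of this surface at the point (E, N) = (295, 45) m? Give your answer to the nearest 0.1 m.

808.0 m

Let the plane be z = a·E + b·N + c.
B−A: −96a − 391b = 102.1;  C−A: 300a − 233b = 2.9.
Solving gives a = −0.16221, b = −0.22130.
Then c = 730.4 − a·217 − b·453 = 865.85.
At (295, 45): z = −47.9 − 10.0 + 865.85 = 808.0 m.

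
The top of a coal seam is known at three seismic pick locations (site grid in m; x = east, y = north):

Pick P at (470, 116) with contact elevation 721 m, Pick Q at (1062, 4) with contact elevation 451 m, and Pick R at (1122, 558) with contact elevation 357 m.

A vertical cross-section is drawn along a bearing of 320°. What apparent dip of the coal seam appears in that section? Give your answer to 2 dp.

12.25°

Two edge vectors: Pick P→Pick Q = (592, -112, -270), Pick P→Pick R = (652, 442, -364).
Normal n = (Pick P→Pick Q) × (Pick P→Pick R) = (160108, 39448, 334688).
So ∂z/∂x = −n_x/n_z = −0.47838 and ∂z/∂y = −n_y/n_z = −0.11786.
Unit vector along 320° is (sin 320°, cos 320°) = (-0.6428, 0.7660).
Slope in that direction = a·(-0.6428) + b·(0.7660) = 0.21721.
Apparent dip = arctan|0.21721| = 12.25° (true dip is 26.2°, so apparent ≤ true as expected).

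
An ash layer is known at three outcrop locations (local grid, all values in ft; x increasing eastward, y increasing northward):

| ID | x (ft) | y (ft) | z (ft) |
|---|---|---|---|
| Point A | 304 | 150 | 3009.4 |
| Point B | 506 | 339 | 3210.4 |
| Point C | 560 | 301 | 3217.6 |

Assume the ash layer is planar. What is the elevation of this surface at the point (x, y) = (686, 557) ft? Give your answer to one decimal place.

3415.6 ft

Two edge vectors: Point A→Point B = (202, 189, 201), Point A→Point C = (256, 151, 208.2).
Normal n = (Point A→Point B) × (Point A→Point C) = (8998.8, 9399.6, -17882).
So ∂z/∂x = −n_x/n_z = 0.50323 and ∂z/∂y = −n_y/n_z = 0.52565.
Intercept c from Point A: 3009.4 − 152.98 − 78.85 = 2777.57.
At (686, 557): z = 345.2 + 292.8 + 2777.57 = 3415.6 ft.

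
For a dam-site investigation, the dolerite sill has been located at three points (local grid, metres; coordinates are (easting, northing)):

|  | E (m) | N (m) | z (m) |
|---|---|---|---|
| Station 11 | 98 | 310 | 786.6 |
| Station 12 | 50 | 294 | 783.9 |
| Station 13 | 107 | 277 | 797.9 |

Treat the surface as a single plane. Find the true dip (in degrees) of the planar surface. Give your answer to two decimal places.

18.68°

Let the plane be z = a·E + b·N + c.
Station 12−Station 11: −48a − 16b = −2.7;  Station 13−Station 11: 9a − 33b = 11.3.
Solving gives a = 0.15619, b = −0.29983.
Gradient magnitude |∇z| = √(a² + b²) = √(0.02440 + 0.08990) = 0.33807.
True dip = arctan(0.33807) = 18.68°, dipping toward NNW (azimuth ≈ 332°).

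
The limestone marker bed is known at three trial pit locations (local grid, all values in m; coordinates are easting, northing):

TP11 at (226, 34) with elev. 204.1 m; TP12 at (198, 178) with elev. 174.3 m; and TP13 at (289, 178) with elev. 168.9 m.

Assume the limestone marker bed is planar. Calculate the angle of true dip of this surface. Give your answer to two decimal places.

12.76°

Let the plane be z = a·easting + b·northing + c.
TP12−TP11: −28a + 144b = −29.8;  TP13−TP11: 63a + 144b = −35.2.
Solving gives a = −0.05934, b = −0.21848.
Gradient magnitude |∇z| = √(a² + b²) = √(0.00352 + 0.04773) = 0.22640.
True dip = arctan(0.22640) = 12.76°, dipping toward NNE (azimuth ≈ 015°).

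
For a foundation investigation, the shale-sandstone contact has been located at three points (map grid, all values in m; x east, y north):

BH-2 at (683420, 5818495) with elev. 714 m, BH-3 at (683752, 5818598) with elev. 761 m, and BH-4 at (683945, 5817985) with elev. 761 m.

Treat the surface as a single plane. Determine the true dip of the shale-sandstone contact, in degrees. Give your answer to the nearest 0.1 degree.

7.7°

Let the plane be z = a·x + b·y + c.
BH-3−BH-2: 332a + 103b = 47;  BH-4−BH-2: 525a − 510b = 47.
Solving gives a = 0.12897, b = 0.04061.
Gradient magnitude |∇z| = √(a² + b²) = √(0.01663 + 0.00165) = 0.13521.
True dip = arctan(0.13521) = 7.7°, dipping toward WSW (azimuth ≈ 253°).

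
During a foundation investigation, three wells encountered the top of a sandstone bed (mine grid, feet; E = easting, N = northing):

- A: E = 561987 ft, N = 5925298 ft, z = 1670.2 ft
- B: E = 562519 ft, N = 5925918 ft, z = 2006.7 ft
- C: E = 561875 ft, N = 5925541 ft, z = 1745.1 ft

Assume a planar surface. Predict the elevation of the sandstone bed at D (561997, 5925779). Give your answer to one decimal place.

1859.7 ft

Let the plane be z = a·E + b·N + c.
B−A: 532a + 620b = 336.5;  C−A: −112a + 243b = 74.9.
Solving gives a = 0.177798969, b = 0.390178949.
Then c = 1670.2 − a·561987 − b·5925298 = −2410177.05.
At (561997, 5925779): z = 99922.5 + 2312114.2 − 2410177.05 = 1859.7 ft.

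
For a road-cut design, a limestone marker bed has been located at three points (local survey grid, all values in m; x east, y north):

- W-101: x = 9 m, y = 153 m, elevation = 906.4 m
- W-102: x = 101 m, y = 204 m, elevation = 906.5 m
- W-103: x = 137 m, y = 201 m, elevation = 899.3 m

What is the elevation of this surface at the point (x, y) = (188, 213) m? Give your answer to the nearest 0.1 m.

894.2 m

Two edge vectors: W-101→W-102 = (92, 51, 0.1), W-101→W-103 = (128, 48, -7.1).
Normal n = (W-101→W-102) × (W-101→W-103) = (-366.9, 666, -2112).
So ∂z/∂x = −n_x/n_z = −0.17372 and ∂z/∂y = −n_y/n_z = 0.31534.
Intercept c from W-101: 906.4 + 1.56 − 48.25 = 859.72.
At (188, 213): z = −32.7 + 67.2 + 859.72 = 894.2 m.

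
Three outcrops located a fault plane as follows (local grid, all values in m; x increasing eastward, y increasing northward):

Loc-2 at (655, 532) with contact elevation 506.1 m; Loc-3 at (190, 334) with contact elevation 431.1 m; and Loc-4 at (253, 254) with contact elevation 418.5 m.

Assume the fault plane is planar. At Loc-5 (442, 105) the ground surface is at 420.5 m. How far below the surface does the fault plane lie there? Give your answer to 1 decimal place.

Two edge vectors: Loc-2→Loc-3 = (-465, -198, -75), Loc-2→Loc-4 = (-402, -278, -87.6).
Normal n = (Loc-2→Loc-3) × (Loc-2→Loc-4) = (-3505.2, -10584, 49674).
So ∂z/∂x = −n_x/n_z = 0.07056 and ∂z/∂y = −n_y/n_z = 0.21307.
Intercept c from Loc-2: 506.1 − 46.22 − 113.35 = 346.53.
At (442, 105): z_contact = 31.19 + 22.37 + 346.53 = 400.09 m.
Depth below ground = 420.5 − 400.09 = 20.4 m.

20.4 m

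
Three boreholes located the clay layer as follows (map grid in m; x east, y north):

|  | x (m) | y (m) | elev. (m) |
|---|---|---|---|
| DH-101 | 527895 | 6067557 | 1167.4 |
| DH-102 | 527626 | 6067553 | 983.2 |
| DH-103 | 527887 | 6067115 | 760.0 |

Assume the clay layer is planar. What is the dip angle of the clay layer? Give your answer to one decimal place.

Let the plane be z = a·x + b·y + c.
DH-102−DH-101: −269a − 4b = −184.2;  DH-103−DH-101: −8a − 442b = −407.4.
Solving gives a = 0.67123, b = 0.90957.
Gradient magnitude |∇z| = √(a² + b²) = √(0.45055 + 0.82732) = 1.13043.
True dip = arctan(1.13043) = 48.5°, dipping toward SW (azimuth ≈ 216°).

48.5°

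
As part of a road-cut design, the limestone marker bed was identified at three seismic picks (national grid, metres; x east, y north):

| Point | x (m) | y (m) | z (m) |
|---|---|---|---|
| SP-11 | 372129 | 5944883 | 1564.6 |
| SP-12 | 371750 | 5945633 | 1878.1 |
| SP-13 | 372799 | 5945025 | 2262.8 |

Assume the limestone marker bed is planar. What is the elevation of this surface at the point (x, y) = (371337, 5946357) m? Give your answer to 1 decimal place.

2140.1 m

Let the plane be z = a·x + b·y + c.
SP-12−SP-11: −379a + 750b = 313.5;  SP-13−SP-11: 670a + 142b = 698.2.
Solving gives a = 0.861257410, b = 0.853222078.
Then c = 1564.6 − a·372129 − b·5944883 = −5391239.69.
At (371337, 5946357): z = 319816.7 + 5073563.1 − 5391239.69 = 2140.1 m.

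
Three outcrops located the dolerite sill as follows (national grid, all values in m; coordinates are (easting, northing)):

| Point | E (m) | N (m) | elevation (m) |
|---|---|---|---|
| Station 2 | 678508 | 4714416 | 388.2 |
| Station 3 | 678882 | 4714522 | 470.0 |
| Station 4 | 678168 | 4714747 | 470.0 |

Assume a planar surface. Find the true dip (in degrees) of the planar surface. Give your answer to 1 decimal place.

21.0°

Two edge vectors: Station 2→Station 3 = (374, 106, 81.8), Station 2→Station 4 = (-340, 331, 81.8).
Normal n = (Station 2→Station 3) × (Station 2→Station 4) = (-18405, -58405.2, 159834).
So ∂z/∂E = −n_x/n_z = 0.11515 and ∂z/∂N = −n_y/n_z = 0.36541.
Gradient magnitude |∇z| = √(a² + b²) = √(0.01326 + 0.13353) = 0.38313.
True dip = arctan(0.38313) = 21.0°, dipping toward SSW (azimuth ≈ 197°).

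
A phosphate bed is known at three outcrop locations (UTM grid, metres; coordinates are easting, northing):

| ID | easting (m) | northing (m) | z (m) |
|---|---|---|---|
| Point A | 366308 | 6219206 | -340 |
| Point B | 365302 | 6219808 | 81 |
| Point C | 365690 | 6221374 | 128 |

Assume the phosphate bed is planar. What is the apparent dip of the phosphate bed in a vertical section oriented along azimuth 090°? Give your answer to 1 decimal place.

Let the plane be z = a·easting + b·northing + c.
Point B−Point A: −1006a + 602b = 421;  Point C−Point A: −618a + 2168b = 468.
Solving gives a = −0.34881, b = 0.11644.
Unit vector along 090° is (sin 90°, cos 90°) = (1.0000, 0.0000).
Slope in that direction = a·(1.0000) + b·(0.0000) = −0.34881.
Apparent dip = arctan|0.34881| = 19.2° (true dip is 20.2°, so apparent ≤ true as expected).

19.2°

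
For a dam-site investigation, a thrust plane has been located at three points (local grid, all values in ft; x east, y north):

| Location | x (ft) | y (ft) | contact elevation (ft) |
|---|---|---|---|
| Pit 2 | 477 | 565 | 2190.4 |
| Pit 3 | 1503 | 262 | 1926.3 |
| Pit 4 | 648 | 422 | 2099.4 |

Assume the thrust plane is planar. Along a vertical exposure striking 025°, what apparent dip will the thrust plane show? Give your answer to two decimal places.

22.54°

Let the plane be z = a·x + b·y + c.
Pit 3−Pit 2: 1026a − 303b = −264.1;  Pit 4−Pit 2: 171a − 143b = −91.
Solving gives a = −0.10741, b = 0.50793.
Unit vector along 025° is (sin 25°, cos 25°) = (0.4226, 0.9063).
Slope in that direction = a·(0.4226) + b·(0.9063) = 0.41495.
Apparent dip = arctan|0.41495| = 22.54° (true dip is 27.4°, so apparent ≤ true as expected).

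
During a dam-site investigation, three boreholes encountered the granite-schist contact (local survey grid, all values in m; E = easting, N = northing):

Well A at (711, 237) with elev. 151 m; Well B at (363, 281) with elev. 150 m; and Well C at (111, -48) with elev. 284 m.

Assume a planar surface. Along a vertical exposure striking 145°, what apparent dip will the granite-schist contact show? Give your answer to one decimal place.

15.7°

Let the plane be z = a·E + b·N + c.
Well B−Well A: −348a + 44b = −1;  Well C−Well A: −600a − 285b = 133.
Solving gives a = −0.04433, b = −0.37334.
Unit vector along 145° is (sin 145°, cos 145°) = (0.5736, -0.8192).
Slope in that direction = a·(0.5736) + b·(-0.8192) = 0.28040.
Apparent dip = arctan|0.28040| = 15.7° (true dip is 20.6°, so apparent ≤ true as expected).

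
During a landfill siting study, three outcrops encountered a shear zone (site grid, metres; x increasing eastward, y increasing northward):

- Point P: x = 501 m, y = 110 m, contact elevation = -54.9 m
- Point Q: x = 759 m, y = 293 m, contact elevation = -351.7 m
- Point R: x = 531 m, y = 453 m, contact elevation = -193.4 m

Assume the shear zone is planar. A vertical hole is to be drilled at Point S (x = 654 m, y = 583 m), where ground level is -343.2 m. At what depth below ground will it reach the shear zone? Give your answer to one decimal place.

Two edge vectors: Point P→Point Q = (258, 183, -296.8), Point P→Point R = (30, 343, -138.5).
Normal n = (Point P→Point Q) × (Point P→Point R) = (76456.9, 26829, 83004).
So ∂z/∂x = −n_x/n_z = −0.92112 and ∂z/∂y = −n_y/n_z = −0.32323.
Intercept c from Point P: -54.9 + 461.48 + 35.55 = 442.14.
At (654, 583): z_contact = −602.41 − 188.44 + 442.14 = -348.72 m.
Depth below ground = -343.2 − (-348.72) = 5.5 m.

5.5 m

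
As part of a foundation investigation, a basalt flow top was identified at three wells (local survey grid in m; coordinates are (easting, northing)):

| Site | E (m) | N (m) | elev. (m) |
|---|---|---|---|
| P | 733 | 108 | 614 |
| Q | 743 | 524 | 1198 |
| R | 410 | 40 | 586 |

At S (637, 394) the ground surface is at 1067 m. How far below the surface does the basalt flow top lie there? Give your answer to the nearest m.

Let the plane be z = a·E + b·N + c.
Q−P: 10a + 416b = 584;  R−P: −323a − 68b = −28.
Solving gives a = −0.20992, b = 1.40889.
Then c = 614 − a·733 − b·108 = 615.71.
At (637, 394): z_contact = −133.7 + 555.1 + 615.71 = 1037.1 m.
Depth below ground = 1067 − 1037.1 = 30 m.

30 m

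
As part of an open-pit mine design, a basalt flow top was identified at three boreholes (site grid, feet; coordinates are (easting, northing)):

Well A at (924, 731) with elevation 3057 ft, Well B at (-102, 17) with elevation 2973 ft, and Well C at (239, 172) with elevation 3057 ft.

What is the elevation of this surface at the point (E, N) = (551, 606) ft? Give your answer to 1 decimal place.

2934.8 ft

Two edge vectors: Well A→Well B = (-1026, -714, -84), Well A→Well C = (-685, -559, 0).
Normal n = (Well A→Well B) × (Well A→Well C) = (-46956, 57540, 84444).
So ∂z/∂E = −n_x/n_z = 0.55606 and ∂z/∂N = −n_y/n_z = −0.68140.
Intercept c from Well A: 3057 − 513.80 + 498.10 = 3041.30.
At (551, 606): z = 306.4 − 412.9 + 3041.30 = 2934.8 ft.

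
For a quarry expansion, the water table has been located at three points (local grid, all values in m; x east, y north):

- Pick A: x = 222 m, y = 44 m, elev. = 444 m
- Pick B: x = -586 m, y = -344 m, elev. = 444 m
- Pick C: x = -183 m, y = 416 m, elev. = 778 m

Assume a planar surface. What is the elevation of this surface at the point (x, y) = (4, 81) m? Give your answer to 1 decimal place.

Let the plane be z = a·x + b·y + c.
Pick B−Pick A: −808a − 388b = 0;  Pick C−Pick A: −405a + 372b = 334.
Solving gives a = −0.28313, b = 0.58961.
Then c = 444 − a·222 − b·44 = 480.91.
At (4, 81): z = −1.1 + 47.8 + 480.91 = 527.5 m.

527.5 m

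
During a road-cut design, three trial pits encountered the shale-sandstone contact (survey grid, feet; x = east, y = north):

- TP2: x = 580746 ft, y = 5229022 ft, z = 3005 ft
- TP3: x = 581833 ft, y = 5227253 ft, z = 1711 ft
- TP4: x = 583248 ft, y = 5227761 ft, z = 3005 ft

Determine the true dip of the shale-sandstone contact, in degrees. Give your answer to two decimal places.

Let the plane be z = a·x + b·y + c.
TP3−TP2: 1087a − 1769b = −1294;  TP4−TP2: 2502a − 1261b = 0.
Solving gives a = 0.53406, b = 1.05965.
Gradient magnitude |∇z| = √(a² + b²) = √(0.28522 + 1.12286) = 1.18663.
True dip = arctan(1.18663) = 49.88°, dipping toward SSW (azimuth ≈ 207°).

49.88°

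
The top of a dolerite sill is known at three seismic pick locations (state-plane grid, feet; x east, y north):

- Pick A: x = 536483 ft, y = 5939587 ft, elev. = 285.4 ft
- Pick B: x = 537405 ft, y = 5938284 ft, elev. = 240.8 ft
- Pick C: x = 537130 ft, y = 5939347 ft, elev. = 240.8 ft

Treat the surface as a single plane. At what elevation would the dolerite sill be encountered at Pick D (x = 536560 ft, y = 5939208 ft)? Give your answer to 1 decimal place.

287.0 ft

Let the plane be z = a·x + b·y + c.
Pick B−Pick A: 922a − 1303b = −44.6;  Pick C−Pick A: 647a − 240b = −44.6.
Solving gives a = −0.076250842, b = −0.019726229.
Then c = 285.4 − a·536483 − b·5939587 = 158358.34.
At (536560, 5939208): z = −40913.2 − 117158.2 + 158358.34 = 287.0 ft.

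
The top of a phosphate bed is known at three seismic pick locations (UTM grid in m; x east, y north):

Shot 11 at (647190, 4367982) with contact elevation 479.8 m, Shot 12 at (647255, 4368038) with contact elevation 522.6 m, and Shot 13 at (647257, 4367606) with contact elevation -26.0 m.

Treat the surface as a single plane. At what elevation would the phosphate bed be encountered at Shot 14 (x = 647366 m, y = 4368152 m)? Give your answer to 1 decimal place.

619.0 m

Let the plane be z = a·x + b·y + c.
Shot 12−Shot 11: 65a + 56b = 42.8;  Shot 13−Shot 11: 67a − 376b = −505.8.
Solving gives a = −0.433881952, b = 1.267898695.
Then c = 479.8 − a·647190 − b·4367982 = −5256874.82.
At (647366, 4368152): z = −280880.4 + 5538374.2 − 5256874.82 = 619.0 m.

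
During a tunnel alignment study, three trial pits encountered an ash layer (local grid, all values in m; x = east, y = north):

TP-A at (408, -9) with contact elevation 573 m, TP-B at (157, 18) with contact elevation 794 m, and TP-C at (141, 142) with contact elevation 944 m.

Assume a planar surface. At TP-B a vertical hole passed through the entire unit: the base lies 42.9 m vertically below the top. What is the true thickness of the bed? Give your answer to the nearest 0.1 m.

Two edge vectors: TP-A→TP-B = (-251, 27, 221), TP-A→TP-C = (-267, 151, 371).
Normal n = (TP-A→TP-B) × (TP-A→TP-C) = (-23354, 34114, -30692).
So ∂z/∂x = −n_x/n_z = −0.76091 and ∂z/∂y = −n_y/n_z = 1.11149.
|∇z| = √(a²+b²) = 1.34700, so dip δ = arctan(1.34700) = 53.41°.
True thickness = vertical thickness × cos δ = 42.9 × cos 53.41° = 25.6 m.

25.6 m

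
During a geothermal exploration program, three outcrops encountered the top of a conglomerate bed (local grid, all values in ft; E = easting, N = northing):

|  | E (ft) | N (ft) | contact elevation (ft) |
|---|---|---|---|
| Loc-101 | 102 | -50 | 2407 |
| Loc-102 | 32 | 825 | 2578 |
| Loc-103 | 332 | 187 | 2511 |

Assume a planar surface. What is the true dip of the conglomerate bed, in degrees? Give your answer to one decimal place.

Let the plane be z = a·E + b·N + c.
Loc-102−Loc-101: −70a + 875b = 171;  Loc-103−Loc-101: 230a + 237b = 104.
Solving gives a = 0.23170, b = 0.21396.
Gradient magnitude |∇z| = √(a² + b²) = √(0.05368 + 0.04578) = 0.31538.
True dip = arctan(0.31538) = 17.5°, dipping toward SW (azimuth ≈ 227°).

17.5°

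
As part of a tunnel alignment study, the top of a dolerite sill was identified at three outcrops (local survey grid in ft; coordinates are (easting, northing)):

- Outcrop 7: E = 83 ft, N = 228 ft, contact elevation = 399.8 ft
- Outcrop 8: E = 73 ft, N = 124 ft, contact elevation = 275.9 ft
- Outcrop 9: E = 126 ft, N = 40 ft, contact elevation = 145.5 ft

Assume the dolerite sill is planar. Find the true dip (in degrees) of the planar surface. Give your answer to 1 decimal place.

53.2°

Two edge vectors: Outcrop 7→Outcrop 8 = (-10, -104, -123.9), Outcrop 7→Outcrop 9 = (43, -188, -254.3).
Normal n = (Outcrop 7→Outcrop 8) × (Outcrop 7→Outcrop 9) = (3154, -7870.7, 6352).
So ∂z/∂E = −n_x/n_z = −0.49654 and ∂z/∂N = −n_y/n_z = 1.23909.
Gradient magnitude |∇z| = √(a² + b²) = √(0.24655 + 1.53534) = 1.33488.
True dip = arctan(1.33488) = 53.2°, dipping toward SSE (azimuth ≈ 158°).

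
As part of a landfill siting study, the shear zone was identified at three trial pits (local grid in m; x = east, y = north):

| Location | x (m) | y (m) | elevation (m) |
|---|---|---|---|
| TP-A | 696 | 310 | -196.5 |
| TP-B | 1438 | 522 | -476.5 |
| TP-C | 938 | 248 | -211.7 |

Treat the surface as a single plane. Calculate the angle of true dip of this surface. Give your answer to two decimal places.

31.71°

Let the plane be z = a·x + b·y + c.
TP-B−TP-A: 742a + 212b = −280;  TP-C−TP-A: 242a − 62b = −15.2.
Solving gives a = −0.21152, b = −0.58044.
Gradient magnitude |∇z| = √(a² + b²) = √(0.04474 + 0.33691) = 0.61778.
True dip = arctan(0.61778) = 31.71°, dipping toward NNE (azimuth ≈ 020°).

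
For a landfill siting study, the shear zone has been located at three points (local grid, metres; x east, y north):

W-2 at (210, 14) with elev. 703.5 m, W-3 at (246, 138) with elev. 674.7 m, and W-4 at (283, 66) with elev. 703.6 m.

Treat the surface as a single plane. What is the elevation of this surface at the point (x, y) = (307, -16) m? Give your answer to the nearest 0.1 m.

Two edge vectors: W-2→W-3 = (36, 124, -28.8), W-2→W-4 = (73, 52, 0.1).
Normal n = (W-2→W-3) × (W-2→W-4) = (1510, -2106, -7180).
So ∂z/∂x = −n_x/n_z = 0.21031 and ∂z/∂y = −n_y/n_z = −0.29331.
Intercept c from W-2: 703.5 − 44.16 + 4.11 = 663.44.
At (307, -16): z = 64.6 + 4.7 + 663.44 = 732.7 m.

732.7 m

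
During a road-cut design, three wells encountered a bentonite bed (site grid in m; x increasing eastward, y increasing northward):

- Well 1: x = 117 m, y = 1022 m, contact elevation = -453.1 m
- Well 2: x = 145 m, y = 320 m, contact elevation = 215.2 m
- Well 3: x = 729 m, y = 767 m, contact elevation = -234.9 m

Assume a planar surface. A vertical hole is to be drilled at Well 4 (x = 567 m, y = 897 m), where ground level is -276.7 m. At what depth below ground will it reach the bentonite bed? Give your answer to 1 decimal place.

Two edge vectors: Well 1→Well 2 = (28, -702, 668.3), Well 1→Well 3 = (612, -255, 218.2).
Normal n = (Well 1→Well 2) × (Well 1→Well 3) = (17240.1, 402890, 422484).
So ∂z/∂x = −n_x/n_z = −0.040807 and ∂z/∂y = −n_y/n_z = −0.953622.
Intercept c from Well 1: -453.1 + 4.77 + 974.60 = 526.28.
At (567, 897): z_contact = −23.14 − 855.40 + 526.28 = -352.26 m.
Depth below ground = -276.7 − (-352.26) = 75.6 m.

75.6 m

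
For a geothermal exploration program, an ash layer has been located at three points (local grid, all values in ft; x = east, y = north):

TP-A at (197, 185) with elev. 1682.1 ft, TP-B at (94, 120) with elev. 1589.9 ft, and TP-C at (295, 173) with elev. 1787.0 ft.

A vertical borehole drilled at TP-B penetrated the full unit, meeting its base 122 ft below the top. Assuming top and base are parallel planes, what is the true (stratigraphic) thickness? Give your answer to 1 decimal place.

Two edge vectors: TP-A→TP-B = (-103, -65, -92.2), TP-A→TP-C = (98, -12, 104.9).
Normal n = (TP-A→TP-B) × (TP-A→TP-C) = (-7924.9, 1769.1, 7606).
So ∂z/∂x = −n_x/n_z = 1.04193 and ∂z/∂y = −n_y/n_z = −0.23259.
|∇z| = √(a²+b²) = 1.06757, so dip δ = arctan(1.06757) = 46.87°.
True thickness = vertical thickness × cos δ = 122 × cos 46.87° = 83.4 ft.

83.4 ft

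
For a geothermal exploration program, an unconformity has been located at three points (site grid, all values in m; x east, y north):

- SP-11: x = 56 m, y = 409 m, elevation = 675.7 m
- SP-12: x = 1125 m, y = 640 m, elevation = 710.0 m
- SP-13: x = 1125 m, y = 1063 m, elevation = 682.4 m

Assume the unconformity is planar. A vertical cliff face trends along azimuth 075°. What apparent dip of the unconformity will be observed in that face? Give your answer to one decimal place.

1.6°

Let the plane be z = a·x + b·y + c.
SP-12−SP-11: 1069a + 231b = 34.3;  SP-13−SP-11: 1069a + 654b = 6.7.
Solving gives a = 0.04619, b = −0.06525.
Unit vector along 075° is (sin 75°, cos 75°) = (0.9659, 0.2588).
Slope in that direction = a·(0.9659) + b·(0.2588) = 0.02772.
Apparent dip = arctan|0.02772| = 1.6° (true dip is 4.6°, so apparent ≤ true as expected).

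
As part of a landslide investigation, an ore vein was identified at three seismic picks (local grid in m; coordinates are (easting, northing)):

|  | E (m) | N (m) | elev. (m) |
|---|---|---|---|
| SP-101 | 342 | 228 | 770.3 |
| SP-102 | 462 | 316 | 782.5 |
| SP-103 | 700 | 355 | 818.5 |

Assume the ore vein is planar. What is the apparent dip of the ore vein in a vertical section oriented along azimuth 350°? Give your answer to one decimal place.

6.5°

Let the plane be z = a·E + b·N + c.
SP-102−SP-101: 120a + 88b = 12.2;  SP-103−SP-101: 358a + 127b = 48.2.
Solving gives a = 0.16553, b = −0.08709.
Unit vector along 350° is (sin 350°, cos 350°) = (-0.1736, 0.9848).
Slope in that direction = a·(-0.1736) + b·(0.9848) = −0.11451.
Apparent dip = arctan|0.11451| = 6.5° (true dip is 10.6°, so apparent ≤ true as expected).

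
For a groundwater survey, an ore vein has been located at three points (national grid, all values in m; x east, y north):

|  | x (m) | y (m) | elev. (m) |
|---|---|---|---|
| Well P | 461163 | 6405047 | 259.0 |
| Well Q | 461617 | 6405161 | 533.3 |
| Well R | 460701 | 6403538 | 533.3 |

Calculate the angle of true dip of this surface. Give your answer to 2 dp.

38.95°

Let the plane be z = a·x + b·y + c.
Well Q−Well P: 454a + 114b = 274.3;  Well R−Well P: −462a − 1509b = 274.3.
Solving gives a = 0.70395, b = −0.39730.
Gradient magnitude |∇z| = √(a² + b²) = √(0.49554 + 0.15785) = 0.80832.
True dip = arctan(0.80832) = 38.95°, dipping toward WNW (azimuth ≈ 299°).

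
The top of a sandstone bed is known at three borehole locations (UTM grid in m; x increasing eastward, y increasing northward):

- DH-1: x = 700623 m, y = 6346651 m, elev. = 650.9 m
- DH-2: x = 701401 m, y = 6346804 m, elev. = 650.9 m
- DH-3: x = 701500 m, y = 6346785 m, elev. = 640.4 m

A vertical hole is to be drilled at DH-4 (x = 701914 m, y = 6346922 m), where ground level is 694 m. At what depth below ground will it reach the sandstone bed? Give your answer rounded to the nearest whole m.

38 m

Two edge vectors: DH-1→DH-2 = (778, 153, 0), DH-1→DH-3 = (877, 134, -10.5).
Normal n = (DH-1→DH-2) × (DH-1→DH-3) = (-1606.5, 8169, -29929).
So ∂z/∂x = −n_x/n_z = −0.05367704 and ∂z/∂y = −n_y/n_z = 0.27294597.
Intercept c from DH-1: 650.9 + 37607.37 − 1732292.83 = −1694034.56.
At (701914, 6346922): z_contact = −37676.7 + 1732366.8 − 1694034.56 = 655.6 m.
Depth below ground = 694 − 655.6 = 38 m.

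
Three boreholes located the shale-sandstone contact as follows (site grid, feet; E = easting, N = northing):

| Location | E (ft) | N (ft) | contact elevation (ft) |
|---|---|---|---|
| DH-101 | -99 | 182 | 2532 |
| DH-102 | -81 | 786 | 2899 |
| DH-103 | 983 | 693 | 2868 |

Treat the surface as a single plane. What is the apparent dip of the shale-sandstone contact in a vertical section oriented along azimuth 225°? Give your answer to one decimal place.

Let the plane be z = a·E + b·N + c.
DH-102−DH-101: 18a + 604b = 367;  DH-103−DH-101: 1082a + 511b = 336.
Solving gives a = 0.02391, b = 0.60690.
Unit vector along 225° is (sin 225°, cos 225°) = (-0.7071, -0.7071).
Slope in that direction = a·(-0.7071) + b·(-0.7071) = −0.44605.
Apparent dip = arctan|0.44605| = 24.0° (true dip is 31.3°, so apparent ≤ true as expected).

24.0°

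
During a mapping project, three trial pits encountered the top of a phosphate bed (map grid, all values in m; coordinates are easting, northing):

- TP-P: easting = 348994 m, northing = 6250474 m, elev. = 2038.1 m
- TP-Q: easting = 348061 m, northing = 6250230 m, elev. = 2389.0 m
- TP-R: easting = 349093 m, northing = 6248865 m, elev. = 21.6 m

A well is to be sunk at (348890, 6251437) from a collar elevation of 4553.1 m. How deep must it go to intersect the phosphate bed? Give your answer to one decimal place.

Let the plane be z = a·easting + b·northing + c.
TP-Q−TP-P: −933a − 244b = 350.9;  TP-R−TP-P: 99a − 1609b = −2016.5.
Solving gives a = −0.692707917, b = 1.210641340.
Then c = 2038.1 − a·348994 − b·6250474 = −7323293.21.
At (348890, 6251437): z_contact = −241678.87 + 7568248.07 − 7323293.21 = 3275.99 m.
Depth below ground = 4553.1 − 3275.99 = 1277.1 m.

1277.1 m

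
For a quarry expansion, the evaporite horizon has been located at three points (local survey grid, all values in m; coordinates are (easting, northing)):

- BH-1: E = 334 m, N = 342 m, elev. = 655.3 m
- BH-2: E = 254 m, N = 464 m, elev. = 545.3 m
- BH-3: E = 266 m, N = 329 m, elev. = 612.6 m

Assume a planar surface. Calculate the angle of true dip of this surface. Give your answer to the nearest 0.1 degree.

Two edge vectors: BH-1→BH-2 = (-80, 122, -110), BH-1→BH-3 = (-68, -13, -42.7).
Normal n = (BH-1→BH-2) × (BH-1→BH-3) = (-6639.4, 4064, 9336).
So ∂z/∂E = −n_x/n_z = 0.71116 and ∂z/∂N = −n_y/n_z = −0.43530.
Gradient magnitude |∇z| = √(a² + b²) = √(0.50575 + 0.18949) = 0.83381.
True dip = arctan(0.83381) = 39.8°, dipping toward WNW (azimuth ≈ 301°).

39.8°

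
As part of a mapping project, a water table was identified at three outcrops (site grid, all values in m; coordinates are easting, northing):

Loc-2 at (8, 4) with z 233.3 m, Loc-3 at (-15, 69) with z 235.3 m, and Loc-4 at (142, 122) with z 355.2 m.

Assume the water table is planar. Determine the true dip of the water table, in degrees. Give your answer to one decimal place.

Let the plane be z = a·easting + b·northing + c.
Loc-3−Loc-2: −23a + 65b = 2;  Loc-4−Loc-2: 134a + 118b = 121.9.
Solving gives a = 0.67293, b = 0.26888.
Gradient magnitude |∇z| = √(a² + b²) = √(0.45283 + 0.07230) = 0.72466.
True dip = arctan(0.72466) = 35.9°, dipping toward WSW (azimuth ≈ 248°).

35.9°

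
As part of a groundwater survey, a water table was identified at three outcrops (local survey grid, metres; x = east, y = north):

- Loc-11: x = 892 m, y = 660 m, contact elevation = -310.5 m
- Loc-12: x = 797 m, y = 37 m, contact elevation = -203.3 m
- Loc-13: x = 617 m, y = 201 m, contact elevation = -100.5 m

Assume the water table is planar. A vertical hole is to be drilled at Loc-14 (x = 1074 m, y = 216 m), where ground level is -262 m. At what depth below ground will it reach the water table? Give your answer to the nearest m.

132 m

Let the plane be z = a·x + b·y + c.
Loc-12−Loc-11: −95a − 623b = 107.2;  Loc-13−Loc-11: −275a − 459b = 210.
Solving gives a = −0.63909, b = −0.07462.
Then c = -310.5 − a·892 − b·660 = 308.82.
At (1074, 216): z_contact = −686.4 − 16.1 + 308.82 = -393.7 m.
Depth below ground = -262 − (-393.7) = 132 m.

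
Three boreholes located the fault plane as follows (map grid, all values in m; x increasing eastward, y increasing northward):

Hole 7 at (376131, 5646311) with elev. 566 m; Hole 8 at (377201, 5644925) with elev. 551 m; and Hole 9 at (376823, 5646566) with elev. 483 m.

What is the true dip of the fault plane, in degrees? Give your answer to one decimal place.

Let the plane be z = a·x + b·y + c.
Hole 8−Hole 7: 1070a − 1386b = −15;  Hole 9−Hole 7: 692a + 255b = −83.
Solving gives a = −0.09648, b = −0.06366.
Gradient magnitude |∇z| = √(a² + b²) = √(0.00931 + 0.00405) = 0.11559.
True dip = arctan(0.11559) = 6.6°, dipping toward ENE (azimuth ≈ 057°).

6.6°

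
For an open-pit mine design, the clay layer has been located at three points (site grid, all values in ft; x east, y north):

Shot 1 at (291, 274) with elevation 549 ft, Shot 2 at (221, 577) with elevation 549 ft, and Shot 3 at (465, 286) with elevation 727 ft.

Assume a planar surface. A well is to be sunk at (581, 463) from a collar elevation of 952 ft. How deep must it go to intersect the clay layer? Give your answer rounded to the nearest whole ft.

67 ft

Two edge vectors: Shot 1→Shot 2 = (-70, 303, 0), Shot 1→Shot 3 = (174, 12, 178).
Normal n = (Shot 1→Shot 2) × (Shot 1→Shot 3) = (53934, 12460, -53562).
So ∂z/∂x = −n_x/n_z = 1.00695 and ∂z/∂y = −n_y/n_z = 0.23263.
Intercept c from Shot 1: 549 − 293.02 − 63.74 = 192.24.
At (581, 463): z_contact = 585.0 + 107.7 + 192.24 = 885.0 ft.
Depth below ground = 952 − 885.0 = 67 ft.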